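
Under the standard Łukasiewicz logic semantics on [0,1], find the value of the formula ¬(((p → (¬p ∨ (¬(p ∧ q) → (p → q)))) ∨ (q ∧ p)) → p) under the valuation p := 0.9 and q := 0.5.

0.10

¬p: Łukasiewicz ¬ gives 1 − 0.9 = 0.1
(p ∧ q) = min(0.9, 0.5) = 0.5
¬(p ∧ q): Łukasiewicz ¬ gives 1 − 0.5 = 0.5
(p → q): min(1, 1 − 0.9 + 0.5) = 0.6
(¬(p ∧ q) → (p → q)): min(1, 1 − 0.5 + 0.6) = 1
(¬p ∨ (¬(p ∧ q) → (p → q))) = max(0.1, 1) = 1
(p → (¬p ∨ (¬(p ∧ q) → (p → q)))): min(1, 1 − 0.9 + 1) = 1
(q ∧ p) = min(0.5, 0.9) = 0.5
((p → (¬p ∨ (¬(p ∧ q) → (p → q)))) ∨ (q ∧ p)) = max(1, 0.5) = 1
(((p → (¬p ∨ (¬(p ∧ q) → (p → q)))) ∨ (q ∧ p)) → p): min(1, 1 − 1 + 0.9) = 0.9
¬(((p → (¬p ∨ (¬(p ∧ q) → (p → q)))) ∨ (q ∧ p)) → p): Łukasiewicz ¬ gives 1 − 0.9 = 0.1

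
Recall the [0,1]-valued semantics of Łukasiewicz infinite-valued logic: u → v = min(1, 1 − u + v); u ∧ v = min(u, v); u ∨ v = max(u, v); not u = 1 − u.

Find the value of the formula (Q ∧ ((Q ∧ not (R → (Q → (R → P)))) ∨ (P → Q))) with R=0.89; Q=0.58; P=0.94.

0.58

(R → P): min(1, 1 − 0.89 + 0.94) = 1
(Q → (R → P)): min(1, 1 − 0.58 + 1) = 1
(R → (Q → (R → P))): min(1, 1 − 0.89 + 1) = 1
not (R → (Q → (R → P))): Łukasiewicz ¬ gives 1 − 1 = 0
(Q ∧ not (R → (Q → (R → P)))) = min(0.58, 0) = 0
(P → Q): min(1, 1 − 0.94 + 0.58) = 0.64
((Q ∧ not (R → (Q → (R → P)))) ∨ (P → Q)) = max(0, 0.64) = 0.64
(Q ∧ ((Q ∧ not (R → (Q → (R → P)))) ∨ (P → Q))) = min(0.58, 0.64) = 0.58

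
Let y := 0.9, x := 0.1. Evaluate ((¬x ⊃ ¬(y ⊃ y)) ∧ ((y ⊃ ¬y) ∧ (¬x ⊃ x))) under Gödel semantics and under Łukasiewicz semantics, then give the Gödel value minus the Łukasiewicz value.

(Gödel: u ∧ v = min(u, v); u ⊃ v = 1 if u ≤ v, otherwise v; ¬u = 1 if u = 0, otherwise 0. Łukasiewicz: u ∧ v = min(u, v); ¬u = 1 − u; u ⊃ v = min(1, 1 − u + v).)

-0.10

Gödel evaluation:
  ¬x: Gödel ¬ of 0.1 = 0 (operand ≠ 0)
  (y ⊃ y): 0.9 ≤ 0.9, so result = 1
  ¬(y ⊃ y): Gödel ¬ of 1 = 0 (operand ≠ 0)
  (¬x ⊃ ¬(y ⊃ y)): 0 ≤ 0, so result = 1
  ¬y: Gödel ¬ of 0.9 = 0 (operand ≠ 0)
  (y ⊃ ¬y): 0.9 > 0, so result = 0
  ¬x: Gödel ¬ of 0.1 = 0 (operand ≠ 0)
  (¬x ⊃ x): 0 ≤ 0.1, so result = 1
  ((y ⊃ ¬y) ∧ (¬x ⊃ x)) = min(0, 1) = 0
  ((¬x ⊃ ¬(y ⊃ y)) ∧ ((y ⊃ ¬y) ∧ (¬x ⊃ x))) = min(1, 0) = 0
  Gödel value = 0
Łukasiewicz evaluation:
  ¬x: Łukasiewicz ¬ gives 1 − 0.1 = 0.9
  (y ⊃ y): min(1, 1 − 0.9 + 0.9) = 1
  ¬(y ⊃ y): Łukasiewicz ¬ gives 1 − 1 = 0
  (¬x ⊃ ¬(y ⊃ y)): min(1, 1 − 0.9 + 0) = 0.1
  ¬y: Łukasiewicz ¬ gives 1 − 0.9 = 0.1
  (y ⊃ ¬y): min(1, 1 − 0.9 + 0.1) = 0.2
  ¬x: Łukasiewicz ¬ gives 1 − 0.1 = 0.9
  (¬x ⊃ x): min(1, 1 − 0.9 + 0.1) = 0.2
  ((y ⊃ ¬y) ∧ (¬x ⊃ x)) = min(0.2, 0.2) = 0.2
  ((¬x ⊃ ¬(y ⊃ y)) ∧ ((y ⊃ ¬y) ∧ (¬x ⊃ x))) = min(0.1, 0.2) = 0.1
  Łukasiewicz value = 0.1
Difference: 0 − 0.1 = -0.10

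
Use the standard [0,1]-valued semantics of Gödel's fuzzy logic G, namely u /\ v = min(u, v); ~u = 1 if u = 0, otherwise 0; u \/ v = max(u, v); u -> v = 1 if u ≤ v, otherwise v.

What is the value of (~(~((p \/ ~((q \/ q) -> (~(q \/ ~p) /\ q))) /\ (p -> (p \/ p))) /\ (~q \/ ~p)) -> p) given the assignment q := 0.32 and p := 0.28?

0.28

(q \/ q) = max(0.32, 0.32) = 0.32
~p: Gödel ¬ of 0.28 = 0 (operand ≠ 0)
(q \/ ~p) = max(0.32, 0) = 0.32
~(q \/ ~p): Gödel ¬ of 0.32 = 0 (operand ≠ 0)
(~(q \/ ~p) /\ q) = min(0, 0.32) = 0
((q \/ q) -> (~(q \/ ~p) /\ q)): 0.32 > 0, so result = 0
~((q \/ q) -> (~(q \/ ~p) /\ q)): Gödel ¬ of 0 = 1 (operand is 0)
(p \/ ~((q \/ q) -> (~(q \/ ~p) /\ q))) = max(0.28, 1) = 1
(p \/ p) = max(0.28, 0.28) = 0.28
(p -> (p \/ p)): 0.28 ≤ 0.28, so result = 1
((p \/ ~((q \/ q) -> (~(q \/ ~p) /\ q))) /\ (p -> (p \/ p))) = min(1, 1) = 1
~((p \/ ~((q \/ q) -> (~(q \/ ~p) /\ q))) /\ (p -> (p \/ p))): Gödel ¬ of 1 = 0 (operand ≠ 0)
~q: Gödel ¬ of 0.32 = 0 (operand ≠ 0)
~p: Gödel ¬ of 0.28 = 0 (operand ≠ 0)
(~q \/ ~p) = max(0, 0) = 0
(~((p \/ ~((q \/ q) -> (~(q \/ ~p) /\ q))) /\ (p -> (p \/ p))) /\ (~q \/ ~p)) = min(0, 0) = 0
~(~((p \/ ~((q \/ q) -> (~(q \/ ~p) /\ q))) /\ (p -> (p \/ p))) /\ (~q \/ ~p)): Gödel ¬ of 0 = 1 (operand is 0)
(~(~((p \/ ~((q \/ q) -> (~(q \/ ~p) /\ q))) /\ (p -> (p \/ p))) /\ (~q \/ ~p)) -> p): 1 > 0.28, so result = 0.28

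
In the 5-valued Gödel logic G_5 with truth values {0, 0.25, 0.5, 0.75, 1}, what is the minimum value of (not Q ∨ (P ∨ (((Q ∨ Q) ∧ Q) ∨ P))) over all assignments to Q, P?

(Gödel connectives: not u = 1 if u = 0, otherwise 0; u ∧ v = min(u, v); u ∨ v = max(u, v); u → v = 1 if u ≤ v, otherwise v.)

The minimum is attained at Q = 0.25, P = 0:
  not Q: Gödel ¬ of 0.25 = 0 (operand ≠ 0)
  (Q ∨ Q) = max(0.25, 0.25) = 0.25
  ((Q ∨ Q) ∧ Q) = min(0.25, 0.25) = 0.25
  (((Q ∨ Q) ∧ Q) ∨ P) = max(0.25, 0) = 0.25
  (P ∨ (((Q ∨ Q) ∧ Q) ∨ P)) = max(0, 0.25) = 0.25
  (not Q ∨ (P ∨ (((Q ∨ Q) ∧ Q) ∨ P))) = max(0, 0.25) = 0.25
Checking all 25 assignments confirms none give a value below 0.25.

0.25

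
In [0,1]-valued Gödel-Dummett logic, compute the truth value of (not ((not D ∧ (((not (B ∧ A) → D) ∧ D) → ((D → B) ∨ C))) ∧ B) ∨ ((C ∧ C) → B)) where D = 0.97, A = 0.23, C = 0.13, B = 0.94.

not D: Gödel ¬ of 0.97 = 0 (operand ≠ 0)
(B ∧ A) = min(0.94, 0.23) = 0.23
not (B ∧ A): Gödel ¬ of 0.23 = 0 (operand ≠ 0)
(not (B ∧ A) → D): 0 ≤ 0.97, so result = 1
((not (B ∧ A) → D) ∧ D) = min(1, 0.97) = 0.97
(D → B): 0.97 > 0.94, so result = 0.94
((D → B) ∨ C) = max(0.94, 0.13) = 0.94
(((not (B ∧ A) → D) ∧ D) → ((D → B) ∨ C)): 0.97 > 0.94, so result = 0.94
(not D ∧ (((not (B ∧ A) → D) ∧ D) → ((D → B) ∨ C))) = min(0, 0.94) = 0
((not D ∧ (((not (B ∧ A) → D) ∧ D) → ((D → B) ∨ C))) ∧ B) = min(0, 0.94) = 0
not ((not D ∧ (((not (B ∧ A) → D) ∧ D) → ((D → B) ∨ C))) ∧ B): Gödel ¬ of 0 = 1 (operand is 0)
(C ∧ C) = min(0.13, 0.13) = 0.13
((C ∧ C) → B): 0.13 ≤ 0.94, so result = 1
(not ((not D ∧ (((not (B ∧ A) → D) ∧ D) → ((D → B) ∨ C))) ∧ B) ∨ ((C ∧ C) → B)) = max(1, 1) = 1

1.00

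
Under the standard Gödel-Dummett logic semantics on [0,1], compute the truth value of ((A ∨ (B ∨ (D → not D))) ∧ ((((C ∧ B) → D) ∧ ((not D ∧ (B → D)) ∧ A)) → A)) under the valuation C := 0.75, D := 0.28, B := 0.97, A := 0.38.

not D: Gödel ¬ of 0.28 = 0 (operand ≠ 0)
(D → not D): 0.28 > 0, so result = 0
(B ∨ (D → not D)) = max(0.97, 0) = 0.97
(A ∨ (B ∨ (D → not D))) = max(0.38, 0.97) = 0.97
(C ∧ B) = min(0.75, 0.97) = 0.75
((C ∧ B) → D): 0.75 > 0.28, so result = 0.28
not D: Gödel ¬ of 0.28 = 0 (operand ≠ 0)
(B → D): 0.97 > 0.28, so result = 0.28
(not D ∧ (B → D)) = min(0, 0.28) = 0
((not D ∧ (B → D)) ∧ A) = min(0, 0.38) = 0
(((C ∧ B) → D) ∧ ((not D ∧ (B → D)) ∧ A)) = min(0.28, 0) = 0
((((C ∧ B) → D) ∧ ((not D ∧ (B → D)) ∧ A)) → A): 0 ≤ 0.38, so result = 1
((A ∨ (B ∨ (D → not D))) ∧ ((((C ∧ B) → D) ∧ ((not D ∧ (B → D)) ∧ A)) → A)) = min(0.97, 1) = 0.97

0.97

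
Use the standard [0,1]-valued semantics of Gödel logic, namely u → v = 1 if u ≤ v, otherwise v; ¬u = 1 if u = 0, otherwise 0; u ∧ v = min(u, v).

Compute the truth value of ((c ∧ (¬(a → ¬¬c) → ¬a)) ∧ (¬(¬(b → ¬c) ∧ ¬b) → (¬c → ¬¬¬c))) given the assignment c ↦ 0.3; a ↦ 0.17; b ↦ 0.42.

¬c: Gödel ¬ of 0.3 = 0 (operand ≠ 0)
¬¬c: Gödel ¬ of 0 = 1 (operand is 0)
(a → ¬¬c): 0.17 ≤ 1, so result = 1
¬(a → ¬¬c): Gödel ¬ of 1 = 0 (operand ≠ 0)
¬a: Gödel ¬ of 0.17 = 0 (operand ≠ 0)
(¬(a → ¬¬c) → ¬a): 0 ≤ 0, so result = 1
(c ∧ (¬(a → ¬¬c) → ¬a)) = min(0.3, 1) = 0.3
¬c: Gödel ¬ of 0.3 = 0 (operand ≠ 0)
(b → ¬c): 0.42 > 0, so result = 0
¬(b → ¬c): Gödel ¬ of 0 = 1 (operand is 0)
¬b: Gödel ¬ of 0.42 = 0 (operand ≠ 0)
(¬(b → ¬c) ∧ ¬b) = min(1, 0) = 0
¬(¬(b → ¬c) ∧ ¬b): Gödel ¬ of 0 = 1 (operand is 0)
¬c: Gödel ¬ of 0.3 = 0 (operand ≠ 0)
¬c: Gödel ¬ of 0.3 = 0 (operand ≠ 0)
¬¬c: Gödel ¬ of 0 = 1 (operand is 0)
¬¬¬c: Gödel ¬ of 1 = 0 (operand ≠ 0)
(¬c → ¬¬¬c): 0 ≤ 0, so result = 1
(¬(¬(b → ¬c) ∧ ¬b) → (¬c → ¬¬¬c)): 1 ≤ 1, so result = 1
((c ∧ (¬(a → ¬¬c) → ¬a)) ∧ (¬(¬(b → ¬c) ∧ ¬b) → (¬c → ¬¬¬c))) = min(0.3, 1) = 0.3

0.30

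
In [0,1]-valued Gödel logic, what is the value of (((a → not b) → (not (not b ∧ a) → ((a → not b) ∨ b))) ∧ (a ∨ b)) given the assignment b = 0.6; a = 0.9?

0.90

not b: Gödel ¬ of 0.6 = 0 (operand ≠ 0)
(a → not b): 0.9 > 0, so result = 0
not b: Gödel ¬ of 0.6 = 0 (operand ≠ 0)
(not b ∧ a) = min(0, 0.9) = 0
not (not b ∧ a): Gödel ¬ of 0 = 1 (operand is 0)
not b: Gödel ¬ of 0.6 = 0 (operand ≠ 0)
(a → not b): 0.9 > 0, so result = 0
((a → not b) ∨ b) = max(0, 0.6) = 0.6
(not (not b ∧ a) → ((a → not b) ∨ b)): 1 > 0.6, so result = 0.6
((a → not b) → (not (not b ∧ a) → ((a → not b) ∨ b))): 0 ≤ 0.6, so result = 1
(a ∨ b) = max(0.9, 0.6) = 0.9
(((a → not b) → (not (not b ∧ a) → ((a → not b) ∨ b))) ∧ (a ∨ b)) = min(1, 0.9) = 0.9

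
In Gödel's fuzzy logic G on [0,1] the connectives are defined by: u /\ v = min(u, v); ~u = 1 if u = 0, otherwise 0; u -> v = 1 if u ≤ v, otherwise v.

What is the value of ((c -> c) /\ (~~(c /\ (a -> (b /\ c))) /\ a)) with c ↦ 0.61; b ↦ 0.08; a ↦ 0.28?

0.28

(c -> c): 0.61 ≤ 0.61, so result = 1
(b /\ c) = min(0.08, 0.61) = 0.08
(a -> (b /\ c)): 0.28 > 0.08, so result = 0.08
(c /\ (a -> (b /\ c))) = min(0.61, 0.08) = 0.08
~(c /\ (a -> (b /\ c))): Gödel ¬ of 0.08 = 0 (operand ≠ 0)
~~(c /\ (a -> (b /\ c))): Gödel ¬ of 0 = 1 (operand is 0)
(~~(c /\ (a -> (b /\ c))) /\ a) = min(1, 0.28) = 0.28
((c -> c) /\ (~~(c /\ (a -> (b /\ c))) /\ a)) = min(1, 0.28) = 0.28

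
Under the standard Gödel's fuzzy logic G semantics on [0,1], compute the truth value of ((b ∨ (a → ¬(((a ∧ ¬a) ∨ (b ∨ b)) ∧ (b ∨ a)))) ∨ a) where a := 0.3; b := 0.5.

0.50

¬a: Gödel ¬ of 0.3 = 0 (operand ≠ 0)
(a ∧ ¬a) = min(0.3, 0) = 0
(b ∨ b) = max(0.5, 0.5) = 0.5
((a ∧ ¬a) ∨ (b ∨ b)) = max(0, 0.5) = 0.5
(b ∨ a) = max(0.5, 0.3) = 0.5
(((a ∧ ¬a) ∨ (b ∨ b)) ∧ (b ∨ a)) = min(0.5, 0.5) = 0.5
¬(((a ∧ ¬a) ∨ (b ∨ b)) ∧ (b ∨ a)): Gödel ¬ of 0.5 = 0 (operand ≠ 0)
(a → ¬(((a ∧ ¬a) ∨ (b ∨ b)) ∧ (b ∨ a))): 0.3 > 0, so result = 0
(b ∨ (a → ¬(((a ∧ ¬a) ∨ (b ∨ b)) ∧ (b ∨ a)))) = max(0.5, 0) = 0.5
((b ∨ (a → ¬(((a ∧ ¬a) ∨ (b ∨ b)) ∧ (b ∨ a)))) ∨ a) = max(0.5, 0.3) = 0.5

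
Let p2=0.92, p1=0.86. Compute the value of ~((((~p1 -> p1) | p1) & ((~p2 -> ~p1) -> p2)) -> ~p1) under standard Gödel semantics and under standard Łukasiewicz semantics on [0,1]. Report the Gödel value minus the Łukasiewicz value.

Gödel evaluation:
  ~p1: Gödel ¬ of 0.86 = 0 (operand ≠ 0)
  (~p1 -> p1): 0 ≤ 0.86, so result = 1
  ((~p1 -> p1) | p1) = max(1, 0.86) = 1
  ~p2: Gödel ¬ of 0.92 = 0 (operand ≠ 0)
  ~p1: Gödel ¬ of 0.86 = 0 (operand ≠ 0)
  (~p2 -> ~p1): 0 ≤ 0, so result = 1
  ((~p2 -> ~p1) -> p2): 1 > 0.92, so result = 0.92
  (((~p1 -> p1) | p1) & ((~p2 -> ~p1) -> p2)) = min(1, 0.92) = 0.92
  ~p1: Gödel ¬ of 0.86 = 0 (operand ≠ 0)
  ((((~p1 -> p1) | p1) & ((~p2 -> ~p1) -> p2)) -> ~p1): 0.92 > 0, so result = 0
  ~((((~p1 -> p1) | p1) & ((~p2 -> ~p1) -> p2)) -> ~p1): Gödel ¬ of 0 = 1 (operand is 0)
  Gödel value = 1
Łukasiewicz evaluation:
  ~p1: Łukasiewicz ¬ gives 1 − 0.86 = 0.14
  (~p1 -> p1): min(1, 1 − 0.14 + 0.86) = 1
  ((~p1 -> p1) | p1) = max(1, 0.86) = 1
  ~p2: Łukasiewicz ¬ gives 1 − 0.92 = 0.08
  ~p1: Łukasiewicz ¬ gives 1 − 0.86 = 0.14
  (~p2 -> ~p1): min(1, 1 − 0.08 + 0.14) = 1
  ((~p2 -> ~p1) -> p2): min(1, 1 − 1 + 0.92) = 0.92
  (((~p1 -> p1) | p1) & ((~p2 -> ~p1) -> p2)) = min(1, 0.92) = 0.92
  ~p1: Łukasiewicz ¬ gives 1 − 0.86 = 0.14
  ((((~p1 -> p1) | p1) & ((~p2 -> ~p1) -> p2)) -> ~p1): min(1, 1 − 0.92 + 0.14) = 0.22
  ~((((~p1 -> p1) | p1) & ((~p2 -> ~p1) -> p2)) -> ~p1): Łukasiewicz ¬ gives 1 − 0.22 = 0.78
  Łukasiewicz value = 0.78
Difference: 1 − 0.78 = 0.22

0.22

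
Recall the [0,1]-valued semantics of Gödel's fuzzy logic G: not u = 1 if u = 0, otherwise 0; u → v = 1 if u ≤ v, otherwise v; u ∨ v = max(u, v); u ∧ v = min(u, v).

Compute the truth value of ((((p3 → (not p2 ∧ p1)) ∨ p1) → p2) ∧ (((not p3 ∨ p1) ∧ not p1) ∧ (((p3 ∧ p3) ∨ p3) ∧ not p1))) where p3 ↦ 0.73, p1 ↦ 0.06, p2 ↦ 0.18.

not p2: Gödel ¬ of 0.18 = 0 (operand ≠ 0)
(not p2 ∧ p1) = min(0, 0.06) = 0
(p3 → (not p2 ∧ p1)): 0.73 > 0, so result = 0
((p3 → (not p2 ∧ p1)) ∨ p1) = max(0, 0.06) = 0.06
(((p3 → (not p2 ∧ p1)) ∨ p1) → p2): 0.06 ≤ 0.18, so result = 1
not p3: Gödel ¬ of 0.73 = 0 (operand ≠ 0)
(not p3 ∨ p1) = max(0, 0.06) = 0.06
not p1: Gödel ¬ of 0.06 = 0 (operand ≠ 0)
((not p3 ∨ p1) ∧ not p1) = min(0.06, 0) = 0
(p3 ∧ p3) = min(0.73, 0.73) = 0.73
((p3 ∧ p3) ∨ p3) = max(0.73, 0.73) = 0.73
not p1: Gödel ¬ of 0.06 = 0 (operand ≠ 0)
(((p3 ∧ p3) ∨ p3) ∧ not p1) = min(0.73, 0) = 0
(((not p3 ∨ p1) ∧ not p1) ∧ (((p3 ∧ p3) ∨ p3) ∧ not p1)) = min(0, 0) = 0
((((p3 → (not p2 ∧ p1)) ∨ p1) → p2) ∧ (((not p3 ∨ p1) ∧ not p1) ∧ (((p3 ∧ p3) ∨ p3) ∧ not p1))) = min(1, 0) = 0

0.00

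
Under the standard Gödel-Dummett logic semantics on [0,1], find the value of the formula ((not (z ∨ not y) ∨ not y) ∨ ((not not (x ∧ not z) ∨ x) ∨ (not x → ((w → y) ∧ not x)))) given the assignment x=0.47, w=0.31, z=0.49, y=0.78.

1.00

not y: Gödel ¬ of 0.78 = 0 (operand ≠ 0)
(z ∨ not y) = max(0.49, 0) = 0.49
not (z ∨ not y): Gödel ¬ of 0.49 = 0 (operand ≠ 0)
not y: Gödel ¬ of 0.78 = 0 (operand ≠ 0)
(not (z ∨ not y) ∨ not y) = max(0, 0) = 0
not z: Gödel ¬ of 0.49 = 0 (operand ≠ 0)
(x ∧ not z) = min(0.47, 0) = 0
not (x ∧ not z): Gödel ¬ of 0 = 1 (operand is 0)
not not (x ∧ not z): Gödel ¬ of 1 = 0 (operand ≠ 0)
(not not (x ∧ not z) ∨ x) = max(0, 0.47) = 0.47
not x: Gödel ¬ of 0.47 = 0 (operand ≠ 0)
(w → y): 0.31 ≤ 0.78, so result = 1
not x: Gödel ¬ of 0.47 = 0 (operand ≠ 0)
((w → y) ∧ not x) = min(1, 0) = 0
(not x → ((w → y) ∧ not x)): 0 ≤ 0, so result = 1
((not not (x ∧ not z) ∨ x) ∨ (not x → ((w → y) ∧ not x))) = max(0.47, 1) = 1
((not (z ∨ not y) ∨ not y) ∨ ((not not (x ∧ not z) ∨ x) ∨ (not x → ((w → y) ∧ not x)))) = max(0, 1) = 1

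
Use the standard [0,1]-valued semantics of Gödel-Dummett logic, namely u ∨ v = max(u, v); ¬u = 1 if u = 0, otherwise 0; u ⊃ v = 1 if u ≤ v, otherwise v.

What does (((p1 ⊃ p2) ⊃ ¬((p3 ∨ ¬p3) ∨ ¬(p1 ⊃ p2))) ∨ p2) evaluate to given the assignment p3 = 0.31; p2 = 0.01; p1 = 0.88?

(p1 ⊃ p2): 0.88 > 0.01, so result = 0.01
¬p3: Gödel ¬ of 0.31 = 0 (operand ≠ 0)
(p3 ∨ ¬p3) = max(0.31, 0) = 0.31
(p1 ⊃ p2): 0.88 > 0.01, so result = 0.01
¬(p1 ⊃ p2): Gödel ¬ of 0.01 = 0 (operand ≠ 0)
((p3 ∨ ¬p3) ∨ ¬(p1 ⊃ p2)) = max(0.31, 0) = 0.31
¬((p3 ∨ ¬p3) ∨ ¬(p1 ⊃ p2)): Gödel ¬ of 0.31 = 0 (operand ≠ 0)
((p1 ⊃ p2) ⊃ ¬((p3 ∨ ¬p3) ∨ ¬(p1 ⊃ p2))): 0.01 > 0, so result = 0
(((p1 ⊃ p2) ⊃ ¬((p3 ∨ ¬p3) ∨ ¬(p1 ⊃ p2))) ∨ p2) = max(0, 0.01) = 0.01

0.01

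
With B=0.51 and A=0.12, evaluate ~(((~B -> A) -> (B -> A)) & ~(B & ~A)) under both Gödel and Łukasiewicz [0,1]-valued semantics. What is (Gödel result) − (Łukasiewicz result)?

Gödel evaluation:
  ~B: Gödel ¬ of 0.51 = 0 (operand ≠ 0)
  (~B -> A): 0 ≤ 0.12, so result = 1
  (B -> A): 0.51 > 0.12, so result = 0.12
  ((~B -> A) -> (B -> A)): 1 > 0.12, so result = 0.12
  ~A: Gödel ¬ of 0.12 = 0 (operand ≠ 0)
  (B & ~A) = min(0.51, 0) = 0
  ~(B & ~A): Gödel ¬ of 0 = 1 (operand is 0)
  (((~B -> A) -> (B -> A)) & ~(B & ~A)) = min(0.12, 1) = 0.12
  ~(((~B -> A) -> (B -> A)) & ~(B & ~A)): Gödel ¬ of 0.12 = 0 (operand ≠ 0)
  Gödel value = 0
Łukasiewicz evaluation:
  ~B: Łukasiewicz ¬ gives 1 − 0.51 = 0.49
  (~B -> A): min(1, 1 − 0.49 + 0.12) = 0.63
  (B -> A): min(1, 1 − 0.51 + 0.12) = 0.61
  ((~B -> A) -> (B -> A)): min(1, 1 − 0.63 + 0.61) = 0.98
  ~A: Łukasiewicz ¬ gives 1 − 0.12 = 0.88
  (B & ~A) = min(0.51, 0.88) = 0.51
  ~(B & ~A): Łukasiewicz ¬ gives 1 − 0.51 = 0.49
  (((~B -> A) -> (B -> A)) & ~(B & ~A)) = min(0.98, 0.49) = 0.49
  ~(((~B -> A) -> (B -> A)) & ~(B & ~A)): Łukasiewicz ¬ gives 1 − 0.49 = 0.51
  Łukasiewicz value = 0.51
Difference: 0 − 0.51 = -0.51

-0.51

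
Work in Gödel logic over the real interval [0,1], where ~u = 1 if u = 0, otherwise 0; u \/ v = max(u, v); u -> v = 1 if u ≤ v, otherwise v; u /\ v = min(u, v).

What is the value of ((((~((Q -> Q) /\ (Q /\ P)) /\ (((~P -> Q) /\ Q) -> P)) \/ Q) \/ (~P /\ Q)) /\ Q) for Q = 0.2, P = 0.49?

0.20

(Q -> Q): 0.2 ≤ 0.2, so result = 1
(Q /\ P) = min(0.2, 0.49) = 0.2
((Q -> Q) /\ (Q /\ P)) = min(1, 0.2) = 0.2
~((Q -> Q) /\ (Q /\ P)): Gödel ¬ of 0.2 = 0 (operand ≠ 0)
~P: Gödel ¬ of 0.49 = 0 (operand ≠ 0)
(~P -> Q): 0 ≤ 0.2, so result = 1
((~P -> Q) /\ Q) = min(1, 0.2) = 0.2
(((~P -> Q) /\ Q) -> P): 0.2 ≤ 0.49, so result = 1
(~((Q -> Q) /\ (Q /\ P)) /\ (((~P -> Q) /\ Q) -> P)) = min(0, 1) = 0
((~((Q -> Q) /\ (Q /\ P)) /\ (((~P -> Q) /\ Q) -> P)) \/ Q) = max(0, 0.2) = 0.2
~P: Gödel ¬ of 0.49 = 0 (operand ≠ 0)
(~P /\ Q) = min(0, 0.2) = 0
(((~((Q -> Q) /\ (Q /\ P)) /\ (((~P -> Q) /\ Q) -> P)) \/ Q) \/ (~P /\ Q)) = max(0.2, 0) = 0.2
((((~((Q -> Q) /\ (Q /\ P)) /\ (((~P -> Q) /\ Q) -> P)) \/ Q) \/ (~P /\ Q)) /\ Q) = min(0.2, 0.2) = 0.2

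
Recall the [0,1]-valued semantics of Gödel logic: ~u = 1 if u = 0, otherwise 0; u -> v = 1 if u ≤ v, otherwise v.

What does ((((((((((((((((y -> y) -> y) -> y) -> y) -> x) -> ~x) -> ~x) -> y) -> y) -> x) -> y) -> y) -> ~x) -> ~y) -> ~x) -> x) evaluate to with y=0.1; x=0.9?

(y -> y): 0.1 ≤ 0.1, so result = 1
((y -> y) -> y): 1 > 0.1, so result = 0.1
(((y -> y) -> y) -> y): 0.1 ≤ 0.1, so result = 1
((((y -> y) -> y) -> y) -> y): 1 > 0.1, so result = 0.1
(((((y -> y) -> y) -> y) -> y) -> x): 0.1 ≤ 0.9, so result = 1
~x: Gödel ¬ of 0.9 = 0 (operand ≠ 0)
((((((y -> y) -> y) -> y) -> y) -> x) -> ~x): 1 > 0, so result = 0
~x: Gödel ¬ of 0.9 = 0 (operand ≠ 0)
(((((((y -> y) -> y) -> y) -> y) -> x) -> ~x) -> ~x): 0 ≤ 0, so result = 1
((((((((y -> y) -> y) -> y) -> y) -> x) -> ~x) -> ~x) -> y): 1 > 0.1, so result = 0.1
(((((((((y -> y) -> y) -> y) -> y) -> x) -> ~x) -> ~x) -> y) -> y): 0.1 ≤ 0.1, so result = 1
((((((((((y -> y) -> y) -> y) -> y) -> x) -> ~x) -> ~x) -> y) -> y) -> x): 1 > 0.9, so result = 0.9
(((((((((((y -> y) -> y) -> y) -> y) -> x) -> ~x) -> ~x) -> y) -> y) -> x) -> y): 0.9 > 0.1, so result = 0.1
((((((((((((y -> y) -> y) -> y) -> y) -> x) -> ~x) -> ~x) -> y) -> y) -> x) -> y) -> y): 0.1 ≤ 0.1, so result = 1
~x: Gödel ¬ of 0.9 = 0 (operand ≠ 0)
(((((((((((((y -> y) -> y) -> y) -> y) -> x) -> ~x) -> ~x) -> y) -> y) -> x) -> y) -> y) -> ~x): 1 > 0, so result = 0
~y: Gödel ¬ of 0.1 = 0 (operand ≠ 0)
((((((((((((((y -> y) -> y) -> y) -> y) -> x) -> ~x) -> ~x) -> y) -> y) -> x) -> y) -> y) -> ~x) -> ~y): 0 ≤ 0, so result = 1
~x: Gödel ¬ of 0.9 = 0 (operand ≠ 0)
(((((((((((((((y -> y) -> y) -> y) -> y) -> x) -> ~x) -> ~x) -> y) -> y) -> x) -> y) -> y) -> ~x) -> ~y) -> ~x): 1 > 0, so result = 0
((((((((((((((((y -> y) -> y) -> y) -> y) -> x) -> ~x) -> ~x) -> y) -> y) -> x) -> y) -> y) -> ~x) -> ~y) -> ~x) -> x): 0 ≤ 0.9, so result = 1

1.00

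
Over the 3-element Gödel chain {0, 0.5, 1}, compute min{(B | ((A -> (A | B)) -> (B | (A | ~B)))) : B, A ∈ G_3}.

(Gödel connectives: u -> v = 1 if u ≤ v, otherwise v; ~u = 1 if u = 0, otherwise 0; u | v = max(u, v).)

The minimum is attained at B = 0.5, A = 0:
  (A | B) = max(0, 0.5) = 0.5
  (A -> (A | B)): 0 ≤ 0.5, so result = 1
  ~B: Gödel ¬ of 0.5 = 0 (operand ≠ 0)
  (A | ~B) = max(0, 0) = 0
  (B | (A | ~B)) = max(0.5, 0) = 0.5
  ((A -> (A | B)) -> (B | (A | ~B))): 1 > 0.5, so result = 0.5
  (B | ((A -> (A | B)) -> (B | (A | ~B)))) = max(0.5, 0.5) = 0.5
Checking all 9 assignments confirms none give a value below 0.50.

0.50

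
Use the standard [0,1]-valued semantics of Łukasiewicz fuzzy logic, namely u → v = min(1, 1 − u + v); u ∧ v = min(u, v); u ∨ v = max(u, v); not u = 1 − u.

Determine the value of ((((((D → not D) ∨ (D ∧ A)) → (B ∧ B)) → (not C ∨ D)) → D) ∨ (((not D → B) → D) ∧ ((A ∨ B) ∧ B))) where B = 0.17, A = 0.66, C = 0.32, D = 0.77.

0.77

not D: Łukasiewicz ¬ gives 1 − 0.77 = 0.23
(D → not D): min(1, 1 − 0.77 + 0.23) = 0.46
(D ∧ A) = min(0.77, 0.66) = 0.66
((D → not D) ∨ (D ∧ A)) = max(0.46, 0.66) = 0.66
(B ∧ B) = min(0.17, 0.17) = 0.17
(((D → not D) ∨ (D ∧ A)) → (B ∧ B)): min(1, 1 − 0.66 + 0.17) = 0.51
not C: Łukasiewicz ¬ gives 1 − 0.32 = 0.68
(not C ∨ D) = max(0.68, 0.77) = 0.77
((((D → not D) ∨ (D ∧ A)) → (B ∧ B)) → (not C ∨ D)): min(1, 1 − 0.51 + 0.77) = 1
(((((D → not D) ∨ (D ∧ A)) → (B ∧ B)) → (not C ∨ D)) → D): min(1, 1 − 1 + 0.77) = 0.77
not D: Łukasiewicz ¬ gives 1 − 0.77 = 0.23
(not D → B): min(1, 1 − 0.23 + 0.17) = 0.94
((not D → B) → D): min(1, 1 − 0.94 + 0.77) = 0.83
(A ∨ B) = max(0.66, 0.17) = 0.66
((A ∨ B) ∧ B) = min(0.66, 0.17) = 0.17
(((not D → B) → D) ∧ ((A ∨ B) ∧ B)) = min(0.83, 0.17) = 0.17
((((((D → not D) ∨ (D ∧ A)) → (B ∧ B)) → (not C ∨ D)) → D) ∨ (((not D → B) → D) ∧ ((A ∨ B) ∧ B))) = max(0.77, 0.17) = 0.77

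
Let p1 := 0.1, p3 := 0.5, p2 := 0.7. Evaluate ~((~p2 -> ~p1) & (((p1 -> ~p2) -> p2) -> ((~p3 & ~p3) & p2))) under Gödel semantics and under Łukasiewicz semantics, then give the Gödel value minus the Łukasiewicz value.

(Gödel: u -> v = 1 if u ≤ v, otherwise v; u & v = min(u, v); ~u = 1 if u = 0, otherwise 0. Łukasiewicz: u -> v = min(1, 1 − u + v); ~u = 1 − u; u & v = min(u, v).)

Gödel evaluation:
  ~p2: Gödel ¬ of 0.7 = 0 (operand ≠ 0)
  ~p1: Gödel ¬ of 0.1 = 0 (operand ≠ 0)
  (~p2 -> ~p1): 0 ≤ 0, so result = 1
  ~p2: Gödel ¬ of 0.7 = 0 (operand ≠ 0)
  (p1 -> ~p2): 0.1 > 0, so result = 0
  ((p1 -> ~p2) -> p2): 0 ≤ 0.7, so result = 1
  ~p3: Gödel ¬ of 0.5 = 0 (operand ≠ 0)
  ~p3: Gödel ¬ of 0.5 = 0 (operand ≠ 0)
  (~p3 & ~p3) = min(0, 0) = 0
  ((~p3 & ~p3) & p2) = min(0, 0.7) = 0
  (((p1 -> ~p2) -> p2) -> ((~p3 & ~p3) & p2)): 1 > 0, so result = 0
  ((~p2 -> ~p1) & (((p1 -> ~p2) -> p2) -> ((~p3 & ~p3) & p2))) = min(1, 0) = 0
  ~((~p2 -> ~p1) & (((p1 -> ~p2) -> p2) -> ((~p3 & ~p3) & p2))): Gödel ¬ of 0 = 1 (operand is 0)
  Gödel value = 1
Łukasiewicz evaluation:
  ~p2: Łukasiewicz ¬ gives 1 − 0.7 = 0.3
  ~p1: Łukasiewicz ¬ gives 1 − 0.1 = 0.9
  (~p2 -> ~p1): min(1, 1 − 0.3 + 0.9) = 1
  ~p2: Łukasiewicz ¬ gives 1 − 0.7 = 0.3
  (p1 -> ~p2): min(1, 1 − 0.1 + 0.3) = 1
  ((p1 -> ~p2) -> p2): min(1, 1 − 1 + 0.7) = 0.7
  ~p3: Łukasiewicz ¬ gives 1 − 0.5 = 0.5
  ~p3: Łukasiewicz ¬ gives 1 − 0.5 = 0.5
  (~p3 & ~p3) = min(0.5, 0.5) = 0.5
  ((~p3 & ~p3) & p2) = min(0.5, 0.7) = 0.5
  (((p1 -> ~p2) -> p2) -> ((~p3 & ~p3) & p2)): min(1, 1 − 0.7 + 0.5) = 0.8
  ((~p2 -> ~p1) & (((p1 -> ~p2) -> p2) -> ((~p3 & ~p3) & p2))) = min(1, 0.8) = 0.8
  ~((~p2 -> ~p1) & (((p1 -> ~p2) -> p2) -> ((~p3 & ~p3) & p2))): Łukasiewicz ¬ gives 1 − 0.8 = 0.2
  Łukasiewicz value = 0.2
Difference: 1 − 0.2 = 0.80

0.80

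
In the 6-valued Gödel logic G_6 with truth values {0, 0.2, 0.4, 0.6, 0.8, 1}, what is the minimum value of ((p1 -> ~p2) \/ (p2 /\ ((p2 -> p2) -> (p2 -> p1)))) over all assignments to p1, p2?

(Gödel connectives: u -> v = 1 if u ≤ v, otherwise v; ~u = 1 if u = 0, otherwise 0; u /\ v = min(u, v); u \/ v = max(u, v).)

0.20

The minimum is attained at p1 = 0.2, p2 = 0.2:
  ~p2: Gödel ¬ of 0.2 = 0 (operand ≠ 0)
  (p1 -> ~p2): 0.2 > 0, so result = 0
  (p2 -> p2): 0.2 ≤ 0.2, so result = 1
  (p2 -> p1): 0.2 ≤ 0.2, so result = 1
  ((p2 -> p2) -> (p2 -> p1)): 1 ≤ 1, so result = 1
  (p2 /\ ((p2 -> p2) -> (p2 -> p1))) = min(0.2, 1) = 0.2
  ((p1 -> ~p2) \/ (p2 /\ ((p2 -> p2) -> (p2 -> p1)))) = max(0, 0.2) = 0.2
Checking all 36 assignments confirms none give a value below 0.20.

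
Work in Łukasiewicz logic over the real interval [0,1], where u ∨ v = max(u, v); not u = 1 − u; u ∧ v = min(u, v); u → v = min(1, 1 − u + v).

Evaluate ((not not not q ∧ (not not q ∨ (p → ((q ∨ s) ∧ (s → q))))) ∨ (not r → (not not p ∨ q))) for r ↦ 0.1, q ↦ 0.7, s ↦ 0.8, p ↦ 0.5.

not q: Łukasiewicz ¬ gives 1 − 0.7 = 0.3
not not q: Łukasiewicz ¬ gives 1 − 0.3 = 0.7
not not not q: Łukasiewicz ¬ gives 1 − 0.7 = 0.3
not q: Łukasiewicz ¬ gives 1 − 0.7 = 0.3
not not q: Łukasiewicz ¬ gives 1 − 0.3 = 0.7
(q ∨ s) = max(0.7, 0.8) = 0.8
(s → q): min(1, 1 − 0.8 + 0.7) = 0.9
((q ∨ s) ∧ (s → q)) = min(0.8, 0.9) = 0.8
(p → ((q ∨ s) ∧ (s → q))): min(1, 1 − 0.5 + 0.8) = 1
(not not q ∨ (p → ((q ∨ s) ∧ (s → q)))) = max(0.7, 1) = 1
(not not not q ∧ (not not q ∨ (p → ((q ∨ s) ∧ (s → q))))) = min(0.3, 1) = 0.3
not r: Łukasiewicz ¬ gives 1 − 0.1 = 0.9
not p: Łukasiewicz ¬ gives 1 − 0.5 = 0.5
not not p: Łukasiewicz ¬ gives 1 − 0.5 = 0.5
(not not p ∨ q) = max(0.5, 0.7) = 0.7
(not r → (not not p ∨ q)): min(1, 1 − 0.9 + 0.7) = 0.8
((not not not q ∧ (not not q ∨ (p → ((q ∨ s) ∧ (s → q))))) ∨ (not r → (not not p ∨ q))) = max(0.3, 0.8) = 0.8

0.80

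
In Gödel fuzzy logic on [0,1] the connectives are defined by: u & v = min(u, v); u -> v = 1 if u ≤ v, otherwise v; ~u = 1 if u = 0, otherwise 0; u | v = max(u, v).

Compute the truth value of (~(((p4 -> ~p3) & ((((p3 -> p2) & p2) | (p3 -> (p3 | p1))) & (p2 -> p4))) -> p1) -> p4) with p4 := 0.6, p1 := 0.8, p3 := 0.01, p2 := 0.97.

~p3: Gödel ¬ of 0.01 = 0 (operand ≠ 0)
(p4 -> ~p3): 0.6 > 0, so result = 0
(p3 -> p2): 0.01 ≤ 0.97, so result = 1
((p3 -> p2) & p2) = min(1, 0.97) = 0.97
(p3 | p1) = max(0.01, 0.8) = 0.8
(p3 -> (p3 | p1)): 0.01 ≤ 0.8, so result = 1
(((p3 -> p2) & p2) | (p3 -> (p3 | p1))) = max(0.97, 1) = 1
(p2 -> p4): 0.97 > 0.6, so result = 0.6
((((p3 -> p2) & p2) | (p3 -> (p3 | p1))) & (p2 -> p4)) = min(1, 0.6) = 0.6
((p4 -> ~p3) & ((((p3 -> p2) & p2) | (p3 -> (p3 | p1))) & (p2 -> p4))) = min(0, 0.6) = 0
(((p4 -> ~p3) & ((((p3 -> p2) & p2) | (p3 -> (p3 | p1))) & (p2 -> p4))) -> p1): 0 ≤ 0.8, so result = 1
~(((p4 -> ~p3) & ((((p3 -> p2) & p2) | (p3 -> (p3 | p1))) & (p2 -> p4))) -> p1): Gödel ¬ of 1 = 0 (operand ≠ 0)
(~(((p4 -> ~p3) & ((((p3 -> p2) & p2) | (p3 -> (p3 | p1))) & (p2 -> p4))) -> p1) -> p4): 0 ≤ 0.6, so result = 1

1.00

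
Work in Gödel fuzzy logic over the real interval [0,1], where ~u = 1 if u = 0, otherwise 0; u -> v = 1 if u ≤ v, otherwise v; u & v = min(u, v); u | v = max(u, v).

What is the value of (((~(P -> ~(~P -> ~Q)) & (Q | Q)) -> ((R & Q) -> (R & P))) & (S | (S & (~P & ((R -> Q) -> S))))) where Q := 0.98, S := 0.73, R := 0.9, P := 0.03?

~P: Gödel ¬ of 0.03 = 0 (operand ≠ 0)
~Q: Gödel ¬ of 0.98 = 0 (operand ≠ 0)
(~P -> ~Q): 0 ≤ 0, so result = 1
~(~P -> ~Q): Gödel ¬ of 1 = 0 (operand ≠ 0)
(P -> ~(~P -> ~Q)): 0.03 > 0, so result = 0
~(P -> ~(~P -> ~Q)): Gödel ¬ of 0 = 1 (operand is 0)
(Q | Q) = max(0.98, 0.98) = 0.98
(~(P -> ~(~P -> ~Q)) & (Q | Q)) = min(1, 0.98) = 0.98
(R & Q) = min(0.9, 0.98) = 0.9
(R & P) = min(0.9, 0.03) = 0.03
((R & Q) -> (R & P)): 0.9 > 0.03, so result = 0.03
((~(P -> ~(~P -> ~Q)) & (Q | Q)) -> ((R & Q) -> (R & P))): 0.98 > 0.03, so result = 0.03
~P: Gödel ¬ of 0.03 = 0 (operand ≠ 0)
(R -> Q): 0.9 ≤ 0.98, so result = 1
((R -> Q) -> S): 1 > 0.73, so result = 0.73
(~P & ((R -> Q) -> S)) = min(0, 0.73) = 0
(S & (~P & ((R -> Q) -> S))) = min(0.73, 0) = 0
(S | (S & (~P & ((R -> Q) -> S)))) = max(0.73, 0) = 0.73
(((~(P -> ~(~P -> ~Q)) & (Q | Q)) -> ((R & Q) -> (R & P))) & (S | (S & (~P & ((R -> Q) -> S))))) = min(0.03, 0.73) = 0.03

0.03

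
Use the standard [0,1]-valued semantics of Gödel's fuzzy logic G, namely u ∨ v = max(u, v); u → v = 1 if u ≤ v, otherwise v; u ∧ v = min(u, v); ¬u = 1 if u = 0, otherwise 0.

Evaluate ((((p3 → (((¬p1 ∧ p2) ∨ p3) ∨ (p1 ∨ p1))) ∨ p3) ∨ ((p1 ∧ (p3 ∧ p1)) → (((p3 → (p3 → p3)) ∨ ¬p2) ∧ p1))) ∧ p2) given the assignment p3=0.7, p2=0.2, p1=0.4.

0.20

¬p1: Gödel ¬ of 0.4 = 0 (operand ≠ 0)
(¬p1 ∧ p2) = min(0, 0.2) = 0
((¬p1 ∧ p2) ∨ p3) = max(0, 0.7) = 0.7
(p1 ∨ p1) = max(0.4, 0.4) = 0.4
(((¬p1 ∧ p2) ∨ p3) ∨ (p1 ∨ p1)) = max(0.7, 0.4) = 0.7
(p3 → (((¬p1 ∧ p2) ∨ p3) ∨ (p1 ∨ p1))): 0.7 ≤ 0.7, so result = 1
((p3 → (((¬p1 ∧ p2) ∨ p3) ∨ (p1 ∨ p1))) ∨ p3) = max(1, 0.7) = 1
(p3 ∧ p1) = min(0.7, 0.4) = 0.4
(p1 ∧ (p3 ∧ p1)) = min(0.4, 0.4) = 0.4
(p3 → p3): 0.7 ≤ 0.7, so result = 1
(p3 → (p3 → p3)): 0.7 ≤ 1, so result = 1
¬p2: Gödel ¬ of 0.2 = 0 (operand ≠ 0)
((p3 → (p3 → p3)) ∨ ¬p2) = max(1, 0) = 1
(((p3 → (p3 → p3)) ∨ ¬p2) ∧ p1) = min(1, 0.4) = 0.4
((p1 ∧ (p3 ∧ p1)) → (((p3 → (p3 → p3)) ∨ ¬p2) ∧ p1)): 0.4 ≤ 0.4, so result = 1
(((p3 → (((¬p1 ∧ p2) ∨ p3) ∨ (p1 ∨ p1))) ∨ p3) ∨ ((p1 ∧ (p3 ∧ p1)) → (((p3 → (p3 → p3)) ∨ ¬p2) ∧ p1))) = max(1, 1) = 1
((((p3 → (((¬p1 ∧ p2) ∨ p3) ∨ (p1 ∨ p1))) ∨ p3) ∨ ((p1 ∧ (p3 ∧ p1)) → (((p3 → (p3 → p3)) ∨ ¬p2) ∧ p1))) ∧ p2) = min(1, 0.2) = 0.2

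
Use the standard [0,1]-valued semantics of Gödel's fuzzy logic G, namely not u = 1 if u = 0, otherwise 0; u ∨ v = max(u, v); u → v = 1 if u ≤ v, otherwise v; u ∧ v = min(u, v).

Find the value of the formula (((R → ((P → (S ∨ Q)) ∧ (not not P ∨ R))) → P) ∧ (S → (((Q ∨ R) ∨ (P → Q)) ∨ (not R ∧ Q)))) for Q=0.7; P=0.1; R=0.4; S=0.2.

(S ∨ Q) = max(0.2, 0.7) = 0.7
(P → (S ∨ Q)): 0.1 ≤ 0.7, so result = 1
not P: Gödel ¬ of 0.1 = 0 (operand ≠ 0)
not not P: Gödel ¬ of 0 = 1 (operand is 0)
(not not P ∨ R) = max(1, 0.4) = 1
((P → (S ∨ Q)) ∧ (not not P ∨ R)) = min(1, 1) = 1
(R → ((P → (S ∨ Q)) ∧ (not not P ∨ R))): 0.4 ≤ 1, so result = 1
((R → ((P → (S ∨ Q)) ∧ (not not P ∨ R))) → P): 1 > 0.1, so result = 0.1
(Q ∨ R) = max(0.7, 0.4) = 0.7
(P → Q): 0.1 ≤ 0.7, so result = 1
((Q ∨ R) ∨ (P → Q)) = max(0.7, 1) = 1
not R: Gödel ¬ of 0.4 = 0 (operand ≠ 0)
(not R ∧ Q) = min(0, 0.7) = 0
(((Q ∨ R) ∨ (P → Q)) ∨ (not R ∧ Q)) = max(1, 0) = 1
(S → (((Q ∨ R) ∨ (P → Q)) ∨ (not R ∧ Q))): 0.2 ≤ 1, so result = 1
(((R → ((P → (S ∨ Q)) ∧ (not not P ∨ R))) → P) ∧ (S → (((Q ∨ R) ∨ (P → Q)) ∨ (not R ∧ Q)))) = min(0.1, 1) = 0.1

0.10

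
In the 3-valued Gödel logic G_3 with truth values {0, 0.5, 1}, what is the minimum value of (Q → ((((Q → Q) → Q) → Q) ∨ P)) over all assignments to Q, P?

Every assignment gives 1. For instance at Q = 0, P = 0:
  (Q → Q): 0 ≤ 0, so result = 1
  ((Q → Q) → Q): 1 > 0, so result = 0
  (((Q → Q) → Q) → Q): 0 ≤ 0, so result = 1
  ((((Q → Q) → Q) → Q) ∨ P) = max(1, 0) = 1
  (Q → ((((Q → Q) → Q) → Q) ∨ P)): 0 ≤ 1, so result = 1
All 9 assignments give value 1 — the formula is a G_3-tautology.

1.00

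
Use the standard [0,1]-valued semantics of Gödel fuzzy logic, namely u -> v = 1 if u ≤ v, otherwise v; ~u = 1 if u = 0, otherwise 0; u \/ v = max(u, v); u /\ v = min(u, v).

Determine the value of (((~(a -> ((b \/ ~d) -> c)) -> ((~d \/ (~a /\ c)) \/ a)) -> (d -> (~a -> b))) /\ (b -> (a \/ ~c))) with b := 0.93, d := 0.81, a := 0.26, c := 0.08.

0.26

~d: Gödel ¬ of 0.81 = 0 (operand ≠ 0)
(b \/ ~d) = max(0.93, 0) = 0.93
((b \/ ~d) -> c): 0.93 > 0.08, so result = 0.08
(a -> ((b \/ ~d) -> c)): 0.26 > 0.08, so result = 0.08
~(a -> ((b \/ ~d) -> c)): Gödel ¬ of 0.08 = 0 (operand ≠ 0)
~d: Gödel ¬ of 0.81 = 0 (operand ≠ 0)
~a: Gödel ¬ of 0.26 = 0 (operand ≠ 0)
(~a /\ c) = min(0, 0.08) = 0
(~d \/ (~a /\ c)) = max(0, 0) = 0
((~d \/ (~a /\ c)) \/ a) = max(0, 0.26) = 0.26
(~(a -> ((b \/ ~d) -> c)) -> ((~d \/ (~a /\ c)) \/ a)): 0 ≤ 0.26, so result = 1
~a: Gödel ¬ of 0.26 = 0 (operand ≠ 0)
(~a -> b): 0 ≤ 0.93, so result = 1
(d -> (~a -> b)): 0.81 ≤ 1, so result = 1
((~(a -> ((b \/ ~d) -> c)) -> ((~d \/ (~a /\ c)) \/ a)) -> (d -> (~a -> b))): 1 ≤ 1, so result = 1
~c: Gödel ¬ of 0.08 = 0 (operand ≠ 0)
(a \/ ~c) = max(0.26, 0) = 0.26
(b -> (a \/ ~c)): 0.93 > 0.26, so result = 0.26
(((~(a -> ((b \/ ~d) -> c)) -> ((~d \/ (~a /\ c)) \/ a)) -> (d -> (~a -> b))) /\ (b -> (a \/ ~c))) = min(1, 0.26) = 0.26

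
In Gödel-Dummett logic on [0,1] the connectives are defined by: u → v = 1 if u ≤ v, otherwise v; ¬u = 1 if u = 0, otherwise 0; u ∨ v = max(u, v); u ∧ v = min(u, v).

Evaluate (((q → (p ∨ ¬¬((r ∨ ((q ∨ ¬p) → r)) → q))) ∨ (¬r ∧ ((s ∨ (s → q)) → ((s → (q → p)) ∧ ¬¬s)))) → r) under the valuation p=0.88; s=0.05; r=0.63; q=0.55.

0.63

¬p: Gödel ¬ of 0.88 = 0 (operand ≠ 0)
(q ∨ ¬p) = max(0.55, 0) = 0.55
((q ∨ ¬p) → r): 0.55 ≤ 0.63, so result = 1
(r ∨ ((q ∨ ¬p) → r)) = max(0.63, 1) = 1
((r ∨ ((q ∨ ¬p) → r)) → q): 1 > 0.55, so result = 0.55
¬((r ∨ ((q ∨ ¬p) → r)) → q): Gödel ¬ of 0.55 = 0 (operand ≠ 0)
¬¬((r ∨ ((q ∨ ¬p) → r)) → q): Gödel ¬ of 0 = 1 (operand is 0)
(p ∨ ¬¬((r ∨ ((q ∨ ¬p) → r)) → q)) = max(0.88, 1) = 1
(q → (p ∨ ¬¬((r ∨ ((q ∨ ¬p) → r)) → q))): 0.55 ≤ 1, so result = 1
¬r: Gödel ¬ of 0.63 = 0 (operand ≠ 0)
(s → q): 0.05 ≤ 0.55, so result = 1
(s ∨ (s → q)) = max(0.05, 1) = 1
(q → p): 0.55 ≤ 0.88, so result = 1
(s → (q → p)): 0.05 ≤ 1, so result = 1
¬s: Gödel ¬ of 0.05 = 0 (operand ≠ 0)
¬¬s: Gödel ¬ of 0 = 1 (operand is 0)
((s → (q → p)) ∧ ¬¬s) = min(1, 1) = 1
((s ∨ (s → q)) → ((s → (q → p)) ∧ ¬¬s)): 1 ≤ 1, so result = 1
(¬r ∧ ((s ∨ (s → q)) → ((s → (q → p)) ∧ ¬¬s))) = min(0, 1) = 0
((q → (p ∨ ¬¬((r ∨ ((q ∨ ¬p) → r)) → q))) ∨ (¬r ∧ ((s ∨ (s → q)) → ((s → (q → p)) ∧ ¬¬s)))) = max(1, 0) = 1
(((q → (p ∨ ¬¬((r ∨ ((q ∨ ¬p) → r)) → q))) ∨ (¬r ∧ ((s ∨ (s → q)) → ((s → (q → p)) ∧ ¬¬s)))) → r): 1 > 0.63, so result = 0.63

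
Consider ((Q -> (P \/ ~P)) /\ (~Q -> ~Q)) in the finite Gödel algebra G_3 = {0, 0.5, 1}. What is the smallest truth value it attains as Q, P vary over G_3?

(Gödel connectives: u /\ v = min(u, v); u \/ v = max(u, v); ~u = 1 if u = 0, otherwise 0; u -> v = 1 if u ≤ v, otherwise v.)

0.50

The minimum is attained at Q = 1, P = 0.5:
  ~P: Gödel ¬ of 0.5 = 0 (operand ≠ 0)
  (P \/ ~P) = max(0.5, 0) = 0.5
  (Q -> (P \/ ~P)): 1 > 0.5, so result = 0.5
  ~Q: Gödel ¬ of 1 = 0 (operand ≠ 0)
  ~Q: Gödel ¬ of 1 = 0 (operand ≠ 0)
  (~Q -> ~Q): 0 ≤ 0, so result = 1
  ((Q -> (P \/ ~P)) /\ (~Q -> ~Q)) = min(0.5, 1) = 0.5
Checking all 9 assignments confirms none give a value below 0.50.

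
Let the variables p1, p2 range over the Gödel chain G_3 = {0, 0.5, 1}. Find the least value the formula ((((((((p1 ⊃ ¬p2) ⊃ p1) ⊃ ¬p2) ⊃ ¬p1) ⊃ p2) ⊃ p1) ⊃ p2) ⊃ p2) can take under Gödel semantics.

The minimum is attained at p1 = 0, p2 = 0.5:
  ¬p2: Gödel ¬ of 0.5 = 0 (operand ≠ 0)
  (p1 ⊃ ¬p2): 0 ≤ 0, so result = 1
  ((p1 ⊃ ¬p2) ⊃ p1): 1 > 0, so result = 0
  ¬p2: Gödel ¬ of 0.5 = 0 (operand ≠ 0)
  (((p1 ⊃ ¬p2) ⊃ p1) ⊃ ¬p2): 0 ≤ 0, so result = 1
  ¬p1: Gödel ¬ of 0 = 1 (operand is 0)
  ((((p1 ⊃ ¬p2) ⊃ p1) ⊃ ¬p2) ⊃ ¬p1): 1 ≤ 1, so result = 1
  (((((p1 ⊃ ¬p2) ⊃ p1) ⊃ ¬p2) ⊃ ¬p1) ⊃ p2): 1 > 0.5, so result = 0.5
  ((((((p1 ⊃ ¬p2) ⊃ p1) ⊃ ¬p2) ⊃ ¬p1) ⊃ p2) ⊃ p1): 0.5 > 0, so result = 0
  (((((((p1 ⊃ ¬p2) ⊃ p1) ⊃ ¬p2) ⊃ ¬p1) ⊃ p2) ⊃ p1) ⊃ p2): 0 ≤ 0.5, so result = 1
  ((((((((p1 ⊃ ¬p2) ⊃ p1) ⊃ ¬p2) ⊃ ¬p1) ⊃ p2) ⊃ p1) ⊃ p2) ⊃ p2): 1 > 0.5, so result = 0.5
Checking all 9 assignments confirms none give a value below 0.50.

0.50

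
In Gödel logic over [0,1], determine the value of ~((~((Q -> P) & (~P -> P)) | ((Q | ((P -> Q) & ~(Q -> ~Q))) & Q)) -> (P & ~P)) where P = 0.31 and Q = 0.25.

1.00

(Q -> P): 0.25 ≤ 0.31, so result = 1
~P: Gödel ¬ of 0.31 = 0 (operand ≠ 0)
(~P -> P): 0 ≤ 0.31, so result = 1
((Q -> P) & (~P -> P)) = min(1, 1) = 1
~((Q -> P) & (~P -> P)): Gödel ¬ of 1 = 0 (operand ≠ 0)
(P -> Q): 0.31 > 0.25, so result = 0.25
~Q: Gödel ¬ of 0.25 = 0 (operand ≠ 0)
(Q -> ~Q): 0.25 > 0, so result = 0
~(Q -> ~Q): Gödel ¬ of 0 = 1 (operand is 0)
((P -> Q) & ~(Q -> ~Q)) = min(0.25, 1) = 0.25
(Q | ((P -> Q) & ~(Q -> ~Q))) = max(0.25, 0.25) = 0.25
((Q | ((P -> Q) & ~(Q -> ~Q))) & Q) = min(0.25, 0.25) = 0.25
(~((Q -> P) & (~P -> P)) | ((Q | ((P -> Q) & ~(Q -> ~Q))) & Q)) = max(0, 0.25) = 0.25
~P: Gödel ¬ of 0.31 = 0 (operand ≠ 0)
(P & ~P) = min(0.31, 0) = 0
((~((Q -> P) & (~P -> P)) | ((Q | ((P -> Q) & ~(Q -> ~Q))) & Q)) -> (P & ~P)): 0.25 > 0, so result = 0
~((~((Q -> P) & (~P -> P)) | ((Q | ((P -> Q) & ~(Q -> ~Q))) & Q)) -> (P & ~P)): Gödel ¬ of 0 = 1 (operand is 0)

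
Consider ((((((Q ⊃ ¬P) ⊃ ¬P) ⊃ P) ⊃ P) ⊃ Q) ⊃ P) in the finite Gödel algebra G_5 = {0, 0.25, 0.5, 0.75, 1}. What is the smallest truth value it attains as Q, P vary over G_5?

The minimum is attained at Q = 0.25, P = 0:
  ¬P: Gödel ¬ of 0 = 1 (operand is 0)
  (Q ⊃ ¬P): 0.25 ≤ 1, so result = 1
  ¬P: Gödel ¬ of 0 = 1 (operand is 0)
  ((Q ⊃ ¬P) ⊃ ¬P): 1 ≤ 1, so result = 1
  (((Q ⊃ ¬P) ⊃ ¬P) ⊃ P): 1 > 0, so result = 0
  ((((Q ⊃ ¬P) ⊃ ¬P) ⊃ P) ⊃ P): 0 ≤ 0, so result = 1
  (((((Q ⊃ ¬P) ⊃ ¬P) ⊃ P) ⊃ P) ⊃ Q): 1 > 0.25, so result = 0.25
  ((((((Q ⊃ ¬P) ⊃ ¬P) ⊃ P) ⊃ P) ⊃ Q) ⊃ P): 0.25 > 0, so result = 0
Checking all 25 assignments confirms none give a value below 0.00.

0.00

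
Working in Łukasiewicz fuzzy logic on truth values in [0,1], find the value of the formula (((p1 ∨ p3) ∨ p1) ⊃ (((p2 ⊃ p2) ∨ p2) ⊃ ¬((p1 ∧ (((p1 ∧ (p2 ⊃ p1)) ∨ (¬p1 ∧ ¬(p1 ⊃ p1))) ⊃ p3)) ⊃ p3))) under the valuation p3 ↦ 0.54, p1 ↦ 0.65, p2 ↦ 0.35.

(p1 ∨ p3) = max(0.65, 0.54) = 0.65
((p1 ∨ p3) ∨ p1) = max(0.65, 0.65) = 0.65
(p2 ⊃ p2): min(1, 1 − 0.35 + 0.35) = 1
((p2 ⊃ p2) ∨ p2) = max(1, 0.35) = 1
(p2 ⊃ p1): min(1, 1 − 0.35 + 0.65) = 1
(p1 ∧ (p2 ⊃ p1)) = min(0.65, 1) = 0.65
¬p1: Łukasiewicz ¬ gives 1 − 0.65 = 0.35
(p1 ⊃ p1): min(1, 1 − 0.65 + 0.65) = 1
¬(p1 ⊃ p1): Łukasiewicz ¬ gives 1 − 1 = 0
(¬p1 ∧ ¬(p1 ⊃ p1)) = min(0.35, 0) = 0
((p1 ∧ (p2 ⊃ p1)) ∨ (¬p1 ∧ ¬(p1 ⊃ p1))) = max(0.65, 0) = 0.65
(((p1 ∧ (p2 ⊃ p1)) ∨ (¬p1 ∧ ¬(p1 ⊃ p1))) ⊃ p3): min(1, 1 − 0.65 + 0.54) = 0.89
(p1 ∧ (((p1 ∧ (p2 ⊃ p1)) ∨ (¬p1 ∧ ¬(p1 ⊃ p1))) ⊃ p3)) = min(0.65, 0.89) = 0.65
((p1 ∧ (((p1 ∧ (p2 ⊃ p1)) ∨ (¬p1 ∧ ¬(p1 ⊃ p1))) ⊃ p3)) ⊃ p3): min(1, 1 − 0.65 + 0.54) = 0.89
¬((p1 ∧ (((p1 ∧ (p2 ⊃ p1)) ∨ (¬p1 ∧ ¬(p1 ⊃ p1))) ⊃ p3)) ⊃ p3): Łukasiewicz ¬ gives 1 − 0.89 = 0.11
(((p2 ⊃ p2) ∨ p2) ⊃ ¬((p1 ∧ (((p1 ∧ (p2 ⊃ p1)) ∨ (¬p1 ∧ ¬(p1 ⊃ p1))) ⊃ p3)) ⊃ p3)): min(1, 1 − 1 + 0.11) = 0.11
(((p1 ∨ p3) ∨ p1) ⊃ (((p2 ⊃ p2) ∨ p2) ⊃ ¬((p1 ∧ (((p1 ∧ (p2 ⊃ p1)) ∨ (¬p1 ∧ ¬(p1 ⊃ p1))) ⊃ p3)) ⊃ p3))): min(1, 1 − 0.65 + 0.11) = 0.46

0.46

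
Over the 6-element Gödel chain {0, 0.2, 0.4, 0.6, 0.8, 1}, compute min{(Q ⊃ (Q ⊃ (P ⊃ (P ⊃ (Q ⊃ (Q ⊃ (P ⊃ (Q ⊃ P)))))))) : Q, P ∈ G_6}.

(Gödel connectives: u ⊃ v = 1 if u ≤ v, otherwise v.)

1.00

Every assignment gives 1. For instance at Q = 0, P = 0:
  (Q ⊃ P): 0 ≤ 0, so result = 1
  (P ⊃ (Q ⊃ P)): 0 ≤ 1, so result = 1
  (Q ⊃ (P ⊃ (Q ⊃ P))): 0 ≤ 1, so result = 1
  (Q ⊃ (Q ⊃ (P ⊃ (Q ⊃ P)))): 0 ≤ 1, so result = 1
  (P ⊃ (Q ⊃ (Q ⊃ (P ⊃ (Q ⊃ P))))): 0 ≤ 1, so result = 1
  (P ⊃ (P ⊃ (Q ⊃ (Q ⊃ (P ⊃ (Q ⊃ P)))))): 0 ≤ 1, so result = 1
  (Q ⊃ (P ⊃ (P ⊃ (Q ⊃ (Q ⊃ (P ⊃ (Q ⊃ P))))))): 0 ≤ 1, so result = 1
  (Q ⊃ (Q ⊃ (P ⊃ (P ⊃ (Q ⊃ (Q ⊃ (P ⊃ (Q ⊃ P)))))))): 0 ≤ 1, so result = 1
All 36 assignments give value 1 — the formula is a G_6-tautology.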